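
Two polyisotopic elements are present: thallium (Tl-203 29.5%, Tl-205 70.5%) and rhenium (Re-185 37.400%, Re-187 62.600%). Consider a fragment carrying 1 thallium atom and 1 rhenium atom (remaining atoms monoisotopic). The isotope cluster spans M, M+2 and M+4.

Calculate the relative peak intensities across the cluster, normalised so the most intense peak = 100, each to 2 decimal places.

Thallium pattern (n=1): 0.2950 : 0.7050
Rhenium pattern (n=1): 0.3740 : 0.6260
Convolve the two distributions (both contribute in 2-u steps):
  M: 0.2950×0.3740 = 0.110330
  M+2: 0.2950×0.6260 + 0.7050×0.3740 = 0.448340
  M+4: 0.7050×0.6260 = 0.441330
Scale to base peak (0.448340) = 100: 24.61 : 100.00 : 98.44

24.61 : 100.00 : 98.44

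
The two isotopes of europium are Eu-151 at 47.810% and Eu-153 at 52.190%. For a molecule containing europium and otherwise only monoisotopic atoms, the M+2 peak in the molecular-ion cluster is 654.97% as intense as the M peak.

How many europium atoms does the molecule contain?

6

With n Eu atoms, P(M+2)/P(M) = C(n,1)·p^(n−1)q / p^n = n·q/p = n · 0.52190/0.47810.
n = 6.5497 × 0.47810/0.52190 = 6.00 ≈ 6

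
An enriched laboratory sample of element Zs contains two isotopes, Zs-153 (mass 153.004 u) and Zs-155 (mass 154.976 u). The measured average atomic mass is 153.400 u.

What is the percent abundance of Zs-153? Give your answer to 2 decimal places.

79.92%

Let x be the fractional abundance of Zs-153; then Zs-155 has abundance 1 − x.
153.004·x + 154.976·(1 − x) = 153.400
(153.004 − 154.976)·x = 153.400 − 154.976
x = -1.576 / -1.972 = 0.79919 → 79.92% Zs-153, 20.08% Zs-155.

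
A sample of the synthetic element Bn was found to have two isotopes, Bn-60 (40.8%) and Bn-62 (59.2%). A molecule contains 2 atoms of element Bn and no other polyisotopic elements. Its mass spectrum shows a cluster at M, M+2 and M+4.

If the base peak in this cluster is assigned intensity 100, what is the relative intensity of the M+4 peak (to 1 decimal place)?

72.5

(0.408 + 0.592)^2 gives M 0.1665, M+2 0.4831, M+4 0.3505; the largest is M+2.
P(M+2) = C(2,1) × 0.408^1 × 0.592^1 = 2 × 0.4080 × 0.5920 = 0.483072 (base)
P(M+4) = C(2,2) × 0.408^0 × 0.592^2 = 1 × 1.0000 × 0.350464 = 0.350464
Relative intensity = 0.350464 / 0.483072 × 100 = 72.5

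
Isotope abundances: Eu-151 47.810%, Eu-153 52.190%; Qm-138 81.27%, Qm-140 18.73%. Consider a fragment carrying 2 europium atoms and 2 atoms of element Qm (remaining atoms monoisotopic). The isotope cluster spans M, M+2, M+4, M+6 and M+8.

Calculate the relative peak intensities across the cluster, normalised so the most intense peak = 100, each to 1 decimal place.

Europium pattern (n=2): 0.22857961 : 0.49904078 : 0.27237961
Element Qm pattern (n=2): 0.66048129 : 0.30443742 : 0.03508129
Convolve the two distributions (both contribute in 2-u steps):
  M: 0.22857961×0.66048129 = 0.150973
  M+2: 0.22857961×0.30443742 + 0.49904078×0.66048129 = 0.399195
  M+4: 0.22857961×0.03508129 + 0.49904078×0.30443742 + 0.27237961×0.66048129 = 0.339847
  M+6: 0.49904078×0.03508129 + 0.27237961×0.30443742 = 0.100430
  M+8: 0.27237961×0.03508129 = 0.009555
Scale to base peak (0.399195) = 100: 37.8 : 100.0 : 85.1 : 25.2 : 2.4

37.8 : 100.0 : 85.1 : 25.2 : 2.4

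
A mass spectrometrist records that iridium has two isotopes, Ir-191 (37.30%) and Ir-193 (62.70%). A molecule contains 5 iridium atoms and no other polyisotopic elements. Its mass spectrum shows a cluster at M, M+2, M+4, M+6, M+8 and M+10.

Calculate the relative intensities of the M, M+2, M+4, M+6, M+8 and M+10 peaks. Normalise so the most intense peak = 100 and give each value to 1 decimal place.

Expanding (0.3730 + 0.6270)^5:
P(M) = 0.3730^5 = 0.007220
P(M+2) = 5 × 0.3730^4 × 0.6270^1 = 0.060684
P(M+4) = 10 × 0.3730^3 × 0.6270^2 = 0.204015
P(M+6) = 10 × 0.3730^2 × 0.6270^3 = 0.342942
P(M+8) = 5 × 0.3730^1 × 0.6270^4 = 0.288237
P(M+10) = 0.6270^5 = 0.096903
The M+6 peak is largest (0.342942); scaling to 100 gives 2.1 : 17.7 : 59.5 : 100.0 : 84.0 : 28.3.

2.1 : 17.7 : 59.5 : 100.0 : 84.0 : 28.3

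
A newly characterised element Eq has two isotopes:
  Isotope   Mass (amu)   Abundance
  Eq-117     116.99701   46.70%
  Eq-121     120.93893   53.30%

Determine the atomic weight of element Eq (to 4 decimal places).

Weight each isotope mass by its fractional abundance: 0.4670 × 116.99701 + 0.5330 × 120.93893
= 54.637604 + 64.460450 = 119.098054 amu

119.0981 amu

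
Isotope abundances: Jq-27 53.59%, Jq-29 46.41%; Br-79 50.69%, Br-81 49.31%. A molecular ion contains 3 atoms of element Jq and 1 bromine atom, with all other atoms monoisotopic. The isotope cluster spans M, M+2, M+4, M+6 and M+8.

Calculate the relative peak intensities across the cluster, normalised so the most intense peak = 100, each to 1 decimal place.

Element Jq pattern (n=3): 0.15390448 : 0.39985298 : 0.34628059 : 0.09996195
Bromine pattern (n=1): 0.5069 : 0.4931
Convolve the two distributions (both contribute in 2-u steps):
  M: 0.15390448×0.5069 = 0.078014
  M+2: 0.15390448×0.4931 + 0.39985298×0.5069 = 0.278576
  M+4: 0.39985298×0.4931 + 0.34628059×0.5069 = 0.372697
  M+6: 0.34628059×0.4931 + 0.09996195×0.5069 = 0.221422
  M+8: 0.09996195×0.4931 = 0.049291
Scale to base peak (0.372697) = 100: 20.9 : 74.7 : 100.0 : 59.4 : 13.2

20.9 : 74.7 : 100.0 : 59.4 : 13.2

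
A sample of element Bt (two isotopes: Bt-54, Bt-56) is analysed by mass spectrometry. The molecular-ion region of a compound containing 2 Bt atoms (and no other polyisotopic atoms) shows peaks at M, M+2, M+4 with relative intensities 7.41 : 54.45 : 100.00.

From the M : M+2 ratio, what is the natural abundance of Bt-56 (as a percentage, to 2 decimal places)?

78.61%

Write p for the Bt-54 fraction. I(M+2)/I(M) = [C(2,1)·p^1·(1−p)] / p^2 = 2·(1−p)/p = 54.45/7.41 = 7.3482
(1−p)/p = 7.3482/2 = 3.6741  ⇒  p = 1/(1 + 3.6741) = 0.2139
Bt-54: 21.39%, Bt-56: 78.61%.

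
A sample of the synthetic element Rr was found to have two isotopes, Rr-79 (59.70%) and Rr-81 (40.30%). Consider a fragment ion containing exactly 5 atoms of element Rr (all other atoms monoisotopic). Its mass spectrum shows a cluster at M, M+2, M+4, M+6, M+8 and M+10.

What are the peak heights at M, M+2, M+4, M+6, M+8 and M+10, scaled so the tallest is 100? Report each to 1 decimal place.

Each Rr atom is independently Rr-79 (p = 0.5970) or Rr-81 (q = 0.4030); the cluster is the binomial expansion (p + q)^5.
P(M) = 0.5970^5 = 0.075835
P(M+2) = 5 × 0.5970^4 × 0.4030^1 = 0.255960
P(M+4) = 10 × 0.5970^3 × 0.4030^2 = 0.345568
P(M+6) = 10 × 0.5970^2 × 0.4030^3 = 0.233273
P(M+8) = 5 × 0.5970^1 × 0.4030^4 = 0.078734
P(M+10) = 0.4030^5 = 0.010630
The M+4 peak is largest (0.345568); scaling to 100 gives 21.9 : 74.1 : 100.0 : 67.5 : 22.8 : 3.1.

21.9 : 74.1 : 100.0 : 67.5 : 22.8 : 3.1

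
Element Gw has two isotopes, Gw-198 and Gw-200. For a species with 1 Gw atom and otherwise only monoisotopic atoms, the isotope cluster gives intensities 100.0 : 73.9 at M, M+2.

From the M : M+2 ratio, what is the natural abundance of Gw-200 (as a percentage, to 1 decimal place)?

Write p for the Gw-198 fraction. I(M+2)/I(M) = [C(1,1)·p^0·(1−p)] / p^1 = 1·(1−p)/p = 73.9/100.0 = 0.7390
(1−p)/p = 0.7390/1 = 0.7390  ⇒  p = 1/(1 + 0.7390) = 0.5750
Gw-198: 57.5%, Gw-200: 42.5%.

42.5%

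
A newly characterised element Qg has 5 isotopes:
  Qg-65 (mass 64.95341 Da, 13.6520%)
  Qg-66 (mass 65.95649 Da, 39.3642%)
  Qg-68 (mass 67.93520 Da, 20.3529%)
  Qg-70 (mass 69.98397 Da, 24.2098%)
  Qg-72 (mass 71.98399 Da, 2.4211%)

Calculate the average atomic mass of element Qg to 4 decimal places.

67.3433 Da

Ar = Σ fᵢ·mᵢ = 0.136520 × 64.95341 + 0.393642 × 65.95649 + 0.203529 × 67.93520 + 0.242098 × 69.98397 + 0.024211 × 71.98399
= 8.867440 + 25.963245 + 13.826783 + 16.942979 + 1.742804 = 67.343251 Da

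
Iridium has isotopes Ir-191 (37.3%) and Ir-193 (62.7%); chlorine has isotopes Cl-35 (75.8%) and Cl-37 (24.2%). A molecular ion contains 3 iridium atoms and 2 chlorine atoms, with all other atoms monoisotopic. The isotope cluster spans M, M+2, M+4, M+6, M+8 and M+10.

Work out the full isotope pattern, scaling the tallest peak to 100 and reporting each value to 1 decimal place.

8.5 : 48.2 : 100.0 : 90.5 : 33.0 : 4.1

Iridium pattern (n=3): 0.05189512 : 0.26170165 : 0.43991135 : 0.24649188
Chlorine pattern (n=2): 0.574564 : 0.366872 : 0.058564
Convolve the two distributions (both contribute in 2-u steps):
  M: 0.05189512×0.574564 = 0.029817
  M+2: 0.05189512×0.366872 + 0.26170165×0.574564 = 0.169403
  M+4: 0.05189512×0.058564 + 0.26170165×0.366872 + 0.43991135×0.574564 = 0.351807
  M+6: 0.26170165×0.058564 + 0.43991135×0.366872 + 0.24649188×0.574564 = 0.318343
  M+8: 0.43991135×0.058564 + 0.24649188×0.366872 = 0.116194
  M+10: 0.24649188×0.058564 = 0.014436
Scale to base peak (0.351807) = 100: 8.5 : 48.2 : 100.0 : 90.5 : 33.0 : 4.1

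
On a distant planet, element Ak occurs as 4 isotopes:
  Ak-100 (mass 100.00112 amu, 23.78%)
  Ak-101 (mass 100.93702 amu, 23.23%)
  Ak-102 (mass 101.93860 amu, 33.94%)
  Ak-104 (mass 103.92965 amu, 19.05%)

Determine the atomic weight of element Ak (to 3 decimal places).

Weight each isotope mass by its fractional abundance: 0.2378 × 100.00112 + 0.2323 × 100.93702 + 0.3394 × 101.93860 + 0.1905 × 103.92965
= 23.780266 + 23.447670 + 34.597961 + 19.798598 = 101.624495 amu

101.624 amu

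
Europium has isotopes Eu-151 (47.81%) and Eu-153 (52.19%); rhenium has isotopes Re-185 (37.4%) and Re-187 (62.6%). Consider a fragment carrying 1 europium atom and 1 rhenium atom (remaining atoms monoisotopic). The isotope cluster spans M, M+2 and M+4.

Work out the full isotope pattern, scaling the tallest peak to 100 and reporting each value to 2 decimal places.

Europium pattern (n=1): 0.4781 : 0.5219
Rhenium pattern (n=1): 0.3740 : 0.6260
Convolve the two distributions (both contribute in 2-u steps):
  M: 0.4781×0.3740 = 0.178809
  M+2: 0.4781×0.6260 + 0.5219×0.3740 = 0.494481
  M+4: 0.5219×0.6260 = 0.326709
Scale to base peak (0.494481) = 100: 36.16 : 100.00 : 66.07

36.16 : 100.00 : 66.07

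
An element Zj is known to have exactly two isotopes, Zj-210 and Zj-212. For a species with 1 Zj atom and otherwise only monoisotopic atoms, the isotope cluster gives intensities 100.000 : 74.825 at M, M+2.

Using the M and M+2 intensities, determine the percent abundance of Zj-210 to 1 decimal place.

If p is the fraction of Zj that is Zj-210, then I(M+2)/I(M) = [C(1,1)·p^0·(1−p)] / p^1 = 1·(1−p)/p = 74.825/100.000 = 0.7483
(1−p)/p = 0.7483/1 = 0.7483  ⇒  p = 1/(1 + 0.7483) = 0.5720
Zj-210: 57.2%, Zj-212: 42.8%.

57.2%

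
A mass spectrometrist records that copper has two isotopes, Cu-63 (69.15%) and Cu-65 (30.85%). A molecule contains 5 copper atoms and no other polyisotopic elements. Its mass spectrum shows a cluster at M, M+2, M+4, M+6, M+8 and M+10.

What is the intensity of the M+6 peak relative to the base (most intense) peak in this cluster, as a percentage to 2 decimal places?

Term probabilities: M 0.1581, M+2 0.3527, M+4 0.3147, M+6 0.1404, M+8 0.0313, M+10 0.0028. Base peak = M+2.
P(M+2) = C(5,1) × 0.6915^4 × 0.3085^1 = 5 × 0.2286487 × 0.3085 = 0.352691 (base)
P(M+6) = C(5,3) × 0.6915^2 × 0.3085^3 = 10 × 0.47817225 × 0.02936064 = 0.140394
Relative intensity = 0.140394 / 0.352691 × 100 = 39.81

39.81%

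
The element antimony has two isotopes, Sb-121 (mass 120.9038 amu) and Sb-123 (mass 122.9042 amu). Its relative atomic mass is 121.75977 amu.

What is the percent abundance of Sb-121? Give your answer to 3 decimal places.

Let x be the fractional abundance of Sb-121; then Sb-123 has abundance 1 − x.
120.9038·x + 122.9042·(1 − x) = 121.75977
(120.9038 − 122.9042)·x = 121.75977 − 122.9042
x = -1.14443 / -2.0004 = 0.57210 → 57.210% Sb-121, 42.790% Sb-123.

57.210%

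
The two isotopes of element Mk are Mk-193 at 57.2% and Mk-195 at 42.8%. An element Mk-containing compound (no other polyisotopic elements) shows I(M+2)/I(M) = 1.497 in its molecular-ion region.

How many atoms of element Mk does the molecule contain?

With n Mk atoms, P(M+2)/P(M) = C(n,1)·p^(n−1)q / p^n = n·q/p = n · 0.428/0.572.
n = 1.497 × 0.572/0.428 = 2.00 ≈ 2

2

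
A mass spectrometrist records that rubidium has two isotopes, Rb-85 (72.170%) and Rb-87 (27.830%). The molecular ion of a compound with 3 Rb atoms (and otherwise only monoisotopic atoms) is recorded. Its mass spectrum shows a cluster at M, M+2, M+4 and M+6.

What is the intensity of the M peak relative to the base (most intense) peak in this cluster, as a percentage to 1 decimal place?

86.4%

(0.72170 + 0.27830)^3 gives M 0.3759, M+2 0.4349, M+4 0.1677, M+6 0.0216; the largest is M+2.
P(M+2) = C(3,1) × 0.72170^2 × 0.27830^1 = 3 × 0.52085089 × 0.2783 = 0.434858 (base)
P(M) = C(3,0) × 0.72170^3 × 0.27830^0 = 1 × 0.37589809 × 1.0000 = 0.375898
Relative intensity = 0.375898 / 0.434858 × 100 = 86.4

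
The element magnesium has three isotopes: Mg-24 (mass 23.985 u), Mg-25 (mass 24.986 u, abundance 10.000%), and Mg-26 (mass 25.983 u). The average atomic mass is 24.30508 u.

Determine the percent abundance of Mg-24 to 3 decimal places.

Let x and y be the fractions of Mg-24 and Mg-26. Then x + y = 1 − 0.10000 = 0.90000 and 23.985x + 25.983y = 24.30508 − 0.10000×24.986 = 21.80648.
Substituting: 23.985x + 25.983(0.90000 − x) = 21.80648
(23.985 − 25.983)x = -1.57822  ⇒  x = 0.78990, y = 0.11010
Mg-24: 78.990%, Mg-26: 11.010%.

78.990%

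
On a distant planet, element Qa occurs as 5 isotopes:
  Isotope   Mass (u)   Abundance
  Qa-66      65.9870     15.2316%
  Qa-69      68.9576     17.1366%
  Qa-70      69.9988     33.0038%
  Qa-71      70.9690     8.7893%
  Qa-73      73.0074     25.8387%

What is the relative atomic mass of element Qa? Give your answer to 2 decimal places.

70.07 u

Weight each isotope mass by its fractional abundance: 0.152316 × 65.9870 + 0.171366 × 68.9576 + 0.330038 × 69.9988 + 0.087893 × 70.9690 + 0.258387 × 73.0074
= 10.05088 + 11.81699 + 23.10226 + 6.23768 + 18.86416 = 70.07197 u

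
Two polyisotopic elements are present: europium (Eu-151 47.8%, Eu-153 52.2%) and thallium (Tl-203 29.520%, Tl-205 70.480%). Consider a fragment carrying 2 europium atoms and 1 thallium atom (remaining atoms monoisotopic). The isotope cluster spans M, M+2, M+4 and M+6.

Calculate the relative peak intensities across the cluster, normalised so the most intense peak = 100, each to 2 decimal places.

Europium pattern (n=2): 0.228484 : 0.499032 : 0.272484
Thallium pattern (n=1): 0.2952 : 0.7048
Convolve the two distributions (both contribute in 2-u steps):
  M: 0.228484×0.2952 = 0.067448
  M+2: 0.228484×0.7048 + 0.499032×0.2952 = 0.308350
  M+4: 0.499032×0.7048 + 0.272484×0.2952 = 0.432155
  M+6: 0.272484×0.7048 = 0.192047
Scale to base peak (0.432155) = 100: 15.61 : 71.35 : 100.00 : 44.44

15.61 : 71.35 : 100.00 : 44.44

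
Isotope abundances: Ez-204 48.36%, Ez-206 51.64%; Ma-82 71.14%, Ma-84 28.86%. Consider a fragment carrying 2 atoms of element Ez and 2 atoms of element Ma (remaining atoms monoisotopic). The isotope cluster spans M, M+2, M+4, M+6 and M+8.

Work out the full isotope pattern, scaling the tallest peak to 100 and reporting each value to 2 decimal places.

Element Ez pattern (n=2): 0.23386896 : 0.49946208 : 0.26666896
Element Ma pattern (n=2): 0.50608996 : 0.41062008 : 0.08328996
Convolve the two distributions (both contribute in 2-u steps):
  M: 0.23386896×0.50608996 = 0.118359
  M+2: 0.23386896×0.41062008 + 0.49946208×0.50608996 = 0.348804
  M+4: 0.23386896×0.08328996 + 0.49946208×0.41062008 + 0.26666896×0.50608996 = 0.359527
  M+6: 0.49946208×0.08328996 + 0.26666896×0.41062008 = 0.151100
  M+8: 0.26666896×0.08328996 = 0.022211
Scale to base peak (0.359527) = 100: 32.92 : 97.02 : 100.00 : 42.03 : 6.18

32.92 : 97.02 : 100.00 : 42.03 : 6.18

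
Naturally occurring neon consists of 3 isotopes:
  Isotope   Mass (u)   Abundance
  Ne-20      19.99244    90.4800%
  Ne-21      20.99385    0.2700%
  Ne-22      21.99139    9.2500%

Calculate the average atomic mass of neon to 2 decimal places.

20.18 u

The abundance-weighted mean is 0.904800 × 19.99244 + 0.002700 × 20.99385 + 0.092500 × 21.99139
= 18.089160 + 0.056683 + 2.034204 = 20.180047 u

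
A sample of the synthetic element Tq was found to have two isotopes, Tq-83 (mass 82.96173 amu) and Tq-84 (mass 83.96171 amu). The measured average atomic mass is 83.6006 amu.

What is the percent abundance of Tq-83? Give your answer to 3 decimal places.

36.112%

Let x be the fractional abundance of Tq-83; then Tq-84 has abundance 1 − x.
82.96173·x + 83.96171·(1 − x) = 83.6006
(82.96173 − 83.96171)·x = 83.6006 − 83.96171
x = -0.36111 / -0.99998 = 0.36112 → 36.112% Tq-83, 63.888% Tq-84.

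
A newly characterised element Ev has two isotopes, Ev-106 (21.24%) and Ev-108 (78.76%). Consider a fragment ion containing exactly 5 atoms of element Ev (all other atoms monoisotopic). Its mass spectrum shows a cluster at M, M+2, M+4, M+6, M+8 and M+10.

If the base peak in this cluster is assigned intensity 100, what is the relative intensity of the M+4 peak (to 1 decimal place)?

14.5

(0.2124 + 0.7876)^5 gives M 0.0004, M+2 0.0080, M+4 0.0594, M+6 0.2204, M+8 0.4086, M+10 0.3031; the largest is M+8.
P(M+8) = C(5,4) × 0.2124^1 × 0.7876^4 = 5 × 0.2124 × 0.38478916 = 0.408646 (base)
P(M+4) = C(5,2) × 0.2124^3 × 0.7876^2 = 10 × 0.00958216 × 0.62031376 = 0.059439
Relative intensity = 0.059439 / 0.408646 × 100 = 14.5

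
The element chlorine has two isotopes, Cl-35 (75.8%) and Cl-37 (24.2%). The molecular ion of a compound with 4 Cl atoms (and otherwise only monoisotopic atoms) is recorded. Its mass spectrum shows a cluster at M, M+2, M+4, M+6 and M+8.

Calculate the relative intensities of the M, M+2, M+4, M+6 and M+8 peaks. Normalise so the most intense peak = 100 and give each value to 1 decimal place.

78.3 : 100.0 : 47.9 : 10.2 : 0.8

The 4 Cl atoms are independent, so intensities follow the terms of (0.758 + 0.242)^4.
P(M) = 0.758^4 = 0.330124
P(M+2) = 4 × 0.758^3 × 0.242^1 = 0.421583
P(M+4) = 6 × 0.758^2 × 0.242^2 = 0.201893
P(M+6) = 4 × 0.758^1 × 0.242^3 = 0.042971
P(M+8) = 0.242^4 = 0.003430
The M+2 peak is largest (0.421583); scaling to 100 gives 78.3 : 100.0 : 47.9 : 10.2 : 0.8.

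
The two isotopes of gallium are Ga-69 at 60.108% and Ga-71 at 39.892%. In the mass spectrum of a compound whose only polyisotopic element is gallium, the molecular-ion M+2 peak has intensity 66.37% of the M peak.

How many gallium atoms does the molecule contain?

The M+2/M ratio from n Ga atoms is n · q/p = n · 0.39892/0.60108.
n = 0.6637 × 0.60108/0.39892 = 1.00 ≈ 1

1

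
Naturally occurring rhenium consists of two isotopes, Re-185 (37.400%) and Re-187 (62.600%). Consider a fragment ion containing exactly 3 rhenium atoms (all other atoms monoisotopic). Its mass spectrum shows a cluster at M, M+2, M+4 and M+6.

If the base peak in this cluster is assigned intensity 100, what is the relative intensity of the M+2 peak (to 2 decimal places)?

Term probabilities: M 0.0523, M+2 0.2627, M+4 0.4397, M+6 0.2453. Base peak = M+4.
P(M+4) = C(3,2) × 0.37400^1 × 0.62600^2 = 3 × 0.3740 × 0.391876 = 0.439685 (base)
P(M+2) = C(3,1) × 0.37400^2 × 0.62600^1 = 3 × 0.139876 × 0.6260 = 0.262687
Relative intensity = 0.262687 / 0.439685 × 100 = 59.74

59.74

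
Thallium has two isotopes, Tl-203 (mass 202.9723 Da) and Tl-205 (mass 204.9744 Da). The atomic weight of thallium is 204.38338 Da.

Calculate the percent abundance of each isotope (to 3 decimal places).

Let x be the fractional abundance of Tl-203; then Tl-205 has abundance 1 − x.
202.9723·x + 204.9744·(1 − x) = 204.38338
(202.9723 − 204.9744)·x = 204.38338 − 204.9744
x = -0.59102 / -2.0021 = 0.29520 → 29.520% Tl-203, 70.480% Tl-205.

Tl-203: 29.520%, Tl-205: 70.480%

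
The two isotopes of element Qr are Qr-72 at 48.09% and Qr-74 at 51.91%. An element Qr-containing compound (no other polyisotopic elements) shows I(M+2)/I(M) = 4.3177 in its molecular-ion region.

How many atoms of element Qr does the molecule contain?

With n Qr atoms, P(M+2)/P(M) = C(n,1)·p^(n−1)q / p^n = n·q/p = n · 0.5191/0.4809.
n = 4.3177 × 0.4809/0.5191 = 4.00 ≈ 4

4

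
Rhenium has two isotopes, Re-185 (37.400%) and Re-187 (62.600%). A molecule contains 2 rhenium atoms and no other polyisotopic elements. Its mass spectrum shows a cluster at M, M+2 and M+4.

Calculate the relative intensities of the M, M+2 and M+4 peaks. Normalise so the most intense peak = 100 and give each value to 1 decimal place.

29.9 : 100.0 : 83.7

The 2 Re atoms are independent, so intensities follow the terms of (0.37400 + 0.62600)^2.
P(M) = 0.37400^2 = 0.139876
P(M+2) = 2 × 0.37400^1 × 0.62600^1 = 0.468248
P(M+4) = 0.62600^2 = 0.391876
The M+2 peak is largest (0.468248); scaling to 100 gives 29.9 : 100.0 : 83.7.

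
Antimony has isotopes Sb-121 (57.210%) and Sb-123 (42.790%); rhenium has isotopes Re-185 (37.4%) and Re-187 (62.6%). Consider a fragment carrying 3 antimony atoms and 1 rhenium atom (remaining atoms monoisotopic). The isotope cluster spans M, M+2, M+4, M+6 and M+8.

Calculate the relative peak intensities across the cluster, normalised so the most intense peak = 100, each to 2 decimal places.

Antimony pattern (n=3): 0.18724742 : 0.42015297 : 0.3142518 : 0.07834781
Rhenium pattern (n=1): 0.3740 : 0.6260
Convolve the two distributions (both contribute in 2-u steps):
  M: 0.18724742×0.3740 = 0.070031
  M+2: 0.18724742×0.6260 + 0.42015297×0.3740 = 0.274354
  M+4: 0.42015297×0.6260 + 0.3142518×0.3740 = 0.380546
  M+6: 0.3142518×0.6260 + 0.07834781×0.3740 = 0.226024
  M+8: 0.07834781×0.6260 = 0.049046
Scale to base peak (0.380546) = 100: 18.40 : 72.09 : 100.00 : 59.39 : 12.89

18.40 : 72.09 : 100.00 : 59.39 : 12.89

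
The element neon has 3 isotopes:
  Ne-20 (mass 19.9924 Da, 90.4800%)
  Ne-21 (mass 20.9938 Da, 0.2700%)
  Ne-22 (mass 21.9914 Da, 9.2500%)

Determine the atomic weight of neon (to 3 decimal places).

Ar = Σ fᵢ·mᵢ = 0.904800 × 19.9924 + 0.002700 × 20.9938 + 0.092500 × 21.9914
= 18.08912 + 0.05668 + 2.03420 = 20.18000 Da

20.180 Da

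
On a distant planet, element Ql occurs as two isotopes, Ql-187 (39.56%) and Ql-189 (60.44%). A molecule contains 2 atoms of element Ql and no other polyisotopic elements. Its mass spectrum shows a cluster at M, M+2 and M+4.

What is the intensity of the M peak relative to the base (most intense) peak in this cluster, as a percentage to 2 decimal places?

32.73%

(0.3956 + 0.6044)^2 gives M 0.1565, M+2 0.4782, M+4 0.3653; the largest is M+2.
P(M+2) = C(2,1) × 0.3956^1 × 0.6044^1 = 2 × 0.3956 × 0.6044 = 0.478201 (base)
P(M) = C(2,0) × 0.3956^2 × 0.6044^0 = 1 × 0.15649936 × 1.0000 = 0.156499
Relative intensity = 0.156499 / 0.478201 × 100 = 32.73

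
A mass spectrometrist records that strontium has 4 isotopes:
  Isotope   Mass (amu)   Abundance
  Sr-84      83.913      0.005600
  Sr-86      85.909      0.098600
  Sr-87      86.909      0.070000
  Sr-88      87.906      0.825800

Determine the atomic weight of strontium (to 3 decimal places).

87.617 amu

Average mass = Σ (abundance × isotope mass) = 0.005600 × 83.913 + 0.098600 × 85.909 + 0.070000 × 86.909 + 0.825800 × 87.906
= 0.4699 + 8.4706 + 6.0836 + 72.5928 = 87.6169 amu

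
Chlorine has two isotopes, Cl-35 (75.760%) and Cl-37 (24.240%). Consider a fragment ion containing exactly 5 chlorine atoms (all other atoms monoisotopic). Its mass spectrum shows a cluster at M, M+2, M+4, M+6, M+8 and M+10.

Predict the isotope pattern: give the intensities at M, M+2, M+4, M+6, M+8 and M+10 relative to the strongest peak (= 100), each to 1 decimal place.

Expanding (0.75760 + 0.24240)^5:
P(M) = 0.75760^5 = 0.249574
P(M+2) = 5 × 0.75760^4 × 0.24240^1 = 0.399266
P(M+4) = 10 × 0.75760^3 × 0.24240^2 = 0.255497
P(M+6) = 10 × 0.75760^2 × 0.24240^3 = 0.081748
P(M+8) = 5 × 0.75760^1 × 0.24240^4 = 0.013078
P(M+10) = 0.24240^5 = 0.000837
The M+2 peak is largest (0.399266); scaling to 100 gives 62.5 : 100.0 : 64.0 : 20.5 : 3.3 : 0.2.

62.5 : 100.0 : 64.0 : 20.5 : 3.3 : 0.2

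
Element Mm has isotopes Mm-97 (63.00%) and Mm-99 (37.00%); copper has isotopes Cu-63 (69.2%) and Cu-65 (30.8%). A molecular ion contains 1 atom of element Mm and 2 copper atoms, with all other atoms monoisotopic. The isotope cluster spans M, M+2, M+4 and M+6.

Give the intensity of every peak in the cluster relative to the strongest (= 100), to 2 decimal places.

Element Mm pattern (n=1): 0.6300 : 0.3700
Copper pattern (n=2): 0.478864 : 0.426272 : 0.094864
Convolve the two distributions (both contribute in 2-u steps):
  M: 0.6300×0.478864 = 0.301684
  M+2: 0.6300×0.426272 + 0.3700×0.478864 = 0.445731
  M+4: 0.6300×0.094864 + 0.3700×0.426272 = 0.217485
  M+6: 0.3700×0.094864 = 0.035100
Scale to base peak (0.445731) = 100: 67.68 : 100.00 : 48.79 : 7.87

67.68 : 100.00 : 48.79 : 7.87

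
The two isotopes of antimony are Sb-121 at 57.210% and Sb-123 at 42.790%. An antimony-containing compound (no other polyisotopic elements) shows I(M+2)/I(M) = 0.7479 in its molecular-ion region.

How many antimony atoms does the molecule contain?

1

For n independent Sb atoms, I(M+2)/I(M) = n · (abundance Sb-123) / (abundance Sb-121) = n · 0.42790/0.57210.
n = 0.7479 × 0.57210/0.42790 = 1.00 ≈ 1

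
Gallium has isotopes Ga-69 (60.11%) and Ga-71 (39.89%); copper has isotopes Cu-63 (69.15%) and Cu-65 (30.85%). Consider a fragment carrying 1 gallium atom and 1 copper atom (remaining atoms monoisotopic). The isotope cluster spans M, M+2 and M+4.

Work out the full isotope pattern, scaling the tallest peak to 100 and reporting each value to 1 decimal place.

90.1 : 100.0 : 26.7

Gallium pattern (n=1): 0.6011 : 0.3989
Copper pattern (n=1): 0.6915 : 0.3085
Convolve the two distributions (both contribute in 2-u steps):
  M: 0.6011×0.6915 = 0.415661
  M+2: 0.6011×0.3085 + 0.3989×0.6915 = 0.461279
  M+4: 0.3989×0.3085 = 0.123061
Scale to base peak (0.461279) = 100: 90.1 : 100.0 : 26.7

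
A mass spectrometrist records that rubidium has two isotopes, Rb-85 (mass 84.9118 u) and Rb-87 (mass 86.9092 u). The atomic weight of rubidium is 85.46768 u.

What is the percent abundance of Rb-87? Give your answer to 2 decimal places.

27.83%

With x = fraction of Rb-85 (so Rb-87 is 1 − x):
84.9118·x + 86.9092·(1 − x) = 85.46768
(84.9118 − 86.9092)·x = 85.46768 − 86.9092
x = -1.44152 / -1.9974 = 0.72170 → 72.17% Rb-85, 27.83% Rb-87.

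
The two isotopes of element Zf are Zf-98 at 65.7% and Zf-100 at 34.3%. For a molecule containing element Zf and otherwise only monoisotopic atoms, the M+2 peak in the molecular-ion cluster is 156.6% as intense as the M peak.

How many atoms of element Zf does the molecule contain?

3

With n Zf atoms, P(M+2)/P(M) = C(n,1)·p^(n−1)q / p^n = n·q/p = n · 0.343/0.657.
n = 1.566 × 0.657/0.343 = 3.00 ≈ 3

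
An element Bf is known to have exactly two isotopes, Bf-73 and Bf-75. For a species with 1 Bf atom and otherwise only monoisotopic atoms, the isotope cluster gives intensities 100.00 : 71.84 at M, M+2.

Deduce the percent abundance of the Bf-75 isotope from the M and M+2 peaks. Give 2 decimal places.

41.81%

Write p for the Bf-73 fraction. I(M+2)/I(M) = [C(1,1)·p^0·(1−p)] / p^1 = 1·(1−p)/p = 71.84/100.00 = 0.7184
(1−p)/p = 0.7184/1 = 0.7184  ⇒  p = 1/(1 + 0.7184) = 0.5819
Bf-73: 58.19%, Bf-75: 41.81%.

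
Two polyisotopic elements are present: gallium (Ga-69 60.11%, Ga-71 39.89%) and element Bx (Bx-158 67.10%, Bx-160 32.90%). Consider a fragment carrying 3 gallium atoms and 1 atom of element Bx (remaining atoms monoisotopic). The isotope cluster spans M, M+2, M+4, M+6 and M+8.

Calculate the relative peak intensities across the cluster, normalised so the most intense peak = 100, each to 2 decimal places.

40.30 : 100.00 : 92.59 : 37.89 : 5.78

Gallium pattern (n=3): 0.21719018 : 0.43239309 : 0.28694328 : 0.06347345
Element Bx pattern (n=1): 0.6710 : 0.3290
Convolve the two distributions (both contribute in 2-u steps):
  M: 0.21719018×0.6710 = 0.145735
  M+2: 0.21719018×0.3290 + 0.43239309×0.6710 = 0.361591
  M+4: 0.43239309×0.3290 + 0.28694328×0.6710 = 0.334796
  M+6: 0.28694328×0.3290 + 0.06347345×0.6710 = 0.136995
  M+8: 0.06347345×0.3290 = 0.020883
Scale to base peak (0.361591) = 100: 40.30 : 100.00 : 92.59 : 37.89 : 5.78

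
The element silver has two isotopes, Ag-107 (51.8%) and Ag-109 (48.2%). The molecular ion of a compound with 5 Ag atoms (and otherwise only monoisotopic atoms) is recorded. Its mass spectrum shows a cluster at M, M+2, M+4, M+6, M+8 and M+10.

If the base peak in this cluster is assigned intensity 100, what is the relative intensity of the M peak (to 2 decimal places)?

(0.518 + 0.482)^5 gives M 0.0373, M+2 0.1735, M+4 0.3229, M+6 0.3005, M+8 0.1398, M+10 0.0260; the largest is M+4.
P(M+4) = C(5,2) × 0.518^3 × 0.482^2 = 10 × 0.13899183 × 0.232324 = 0.322911 (base)
P(M) = C(5,0) × 0.518^5 × 0.482^0 = 1 × 0.03729484 × 1.0000 = 0.037295
Relative intensity = 0.037295 / 0.322911 × 100 = 11.55

11.55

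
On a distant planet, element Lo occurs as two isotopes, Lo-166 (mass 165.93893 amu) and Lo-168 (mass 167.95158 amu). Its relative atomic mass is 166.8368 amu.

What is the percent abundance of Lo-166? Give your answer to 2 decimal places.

Let x be the fractional abundance of Lo-166; then Lo-168 has abundance 1 − x.
165.93893·x + 167.95158·(1 − x) = 166.8368
(165.93893 − 167.95158)·x = 166.8368 − 167.95158
x = -1.11478 / -2.01265 = 0.55389 → 55.39% Lo-166, 44.61% Lo-168.

55.39%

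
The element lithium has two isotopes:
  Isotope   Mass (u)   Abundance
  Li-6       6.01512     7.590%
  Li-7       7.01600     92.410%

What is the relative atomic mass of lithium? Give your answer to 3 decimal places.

6.940 u

Weight each isotope mass by its fractional abundance: 0.07590 × 6.01512 + 0.92410 × 7.01600
= 0.456548 + 6.483486 = 6.940034 u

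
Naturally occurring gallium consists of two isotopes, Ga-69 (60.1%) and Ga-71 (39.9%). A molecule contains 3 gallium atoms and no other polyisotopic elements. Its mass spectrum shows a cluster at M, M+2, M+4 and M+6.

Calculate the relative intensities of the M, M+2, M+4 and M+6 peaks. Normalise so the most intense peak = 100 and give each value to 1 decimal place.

The 3 Ga atoms are independent, so intensities follow the terms of (0.601 + 0.399)^3.
P(M) = 0.601^3 = 0.217082
P(M+2) = 3 × 0.601^2 × 0.399^1 = 0.432358
P(M+4) = 3 × 0.601^1 × 0.399^2 = 0.287039
P(M+6) = 0.399^3 = 0.063521
The M+2 peak is largest (0.432358); scaling to 100 gives 50.2 : 100.0 : 66.4 : 14.7.

50.2 : 100.0 : 66.4 : 14.7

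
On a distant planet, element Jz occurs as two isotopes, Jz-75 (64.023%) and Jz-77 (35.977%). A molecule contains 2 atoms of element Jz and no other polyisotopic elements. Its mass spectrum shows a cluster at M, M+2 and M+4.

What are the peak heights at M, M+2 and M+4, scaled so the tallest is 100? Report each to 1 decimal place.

89.0 : 100.0 : 28.1

Expanding (0.64023 + 0.35977)^2:
P(M) = 0.64023^2 = 0.409894
P(M+2) = 2 × 0.64023^1 × 0.35977^1 = 0.460671
P(M+4) = 0.35977^2 = 0.129434
The M+2 peak is largest (0.460671); scaling to 100 gives 89.0 : 100.0 : 28.1.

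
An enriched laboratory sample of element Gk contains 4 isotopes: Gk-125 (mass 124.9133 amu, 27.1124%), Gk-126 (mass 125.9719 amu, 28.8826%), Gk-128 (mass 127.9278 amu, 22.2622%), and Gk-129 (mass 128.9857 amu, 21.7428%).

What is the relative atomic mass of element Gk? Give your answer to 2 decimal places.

Weight each isotope mass by its fractional abundance: 0.271124 × 124.9133 + 0.288826 × 125.9719 + 0.222622 × 127.9278 + 0.217428 × 128.9857
= 33.86699 + 36.38396 + 28.47954 + 28.04510 = 126.77559 amu

126.78 amu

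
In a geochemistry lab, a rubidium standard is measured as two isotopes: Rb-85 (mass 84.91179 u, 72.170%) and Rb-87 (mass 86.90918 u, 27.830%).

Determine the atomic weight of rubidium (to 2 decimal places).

Ar = Σ fᵢ·mᵢ = 0.72170 × 84.91179 + 0.27830 × 86.90918
= 61.280839 + 24.186825 = 85.467664 u

85.47 u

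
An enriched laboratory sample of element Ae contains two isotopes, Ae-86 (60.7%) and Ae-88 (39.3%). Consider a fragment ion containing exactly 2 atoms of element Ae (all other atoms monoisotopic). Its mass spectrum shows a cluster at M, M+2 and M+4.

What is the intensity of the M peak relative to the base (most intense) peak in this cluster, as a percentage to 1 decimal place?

(0.607 + 0.393)^2 gives M 0.3684, M+2 0.4771, M+4 0.1544; the largest is M+2.
P(M+2) = C(2,1) × 0.607^1 × 0.393^1 = 2 × 0.6070 × 0.3930 = 0.477102 (base)
P(M) = C(2,0) × 0.607^2 × 0.393^0 = 1 × 0.368449 × 1.0000 = 0.368449
Relative intensity = 0.368449 / 0.477102 × 100 = 77.2

77.2%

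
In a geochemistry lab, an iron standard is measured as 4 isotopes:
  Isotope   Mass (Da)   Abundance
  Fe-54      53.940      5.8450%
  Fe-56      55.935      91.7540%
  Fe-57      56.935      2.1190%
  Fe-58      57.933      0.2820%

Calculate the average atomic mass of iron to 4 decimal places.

The abundance-weighted mean is 0.058450 × 53.940 + 0.917540 × 55.935 + 0.021190 × 56.935 + 0.002820 × 57.933
= 3.15279 + 51.32260 + 1.20645 + 0.16337 = 55.84521 Da

55.8452 Da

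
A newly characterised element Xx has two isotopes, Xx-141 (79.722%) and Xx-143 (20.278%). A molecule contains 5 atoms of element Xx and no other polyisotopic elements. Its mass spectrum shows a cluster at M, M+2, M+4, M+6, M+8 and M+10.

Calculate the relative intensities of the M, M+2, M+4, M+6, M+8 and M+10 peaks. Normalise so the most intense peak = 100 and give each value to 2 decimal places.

78.63 : 100.00 : 50.87 : 12.94 : 1.65 : 0.08

Each Xx atom is independently Xx-141 (p = 0.79722) or Xx-143 (q = 0.20278); the cluster is the binomial expansion (p + q)^5.
P(M) = 0.79722^5 = 0.322026
P(M+2) = 5 × 0.79722^4 × 0.20278^1 = 0.409551
P(M+4) = 10 × 0.79722^3 × 0.20278^2 = 0.208346
P(M+6) = 10 × 0.79722^2 × 0.20278^3 = 0.052995
P(M+8) = 5 × 0.79722^1 × 0.20278^4 = 0.006740
P(M+10) = 0.20278^5 = 0.000343
The M+2 peak is largest (0.409551); scaling to 100 gives 78.63 : 100.00 : 50.87 : 12.94 : 1.65 : 0.08.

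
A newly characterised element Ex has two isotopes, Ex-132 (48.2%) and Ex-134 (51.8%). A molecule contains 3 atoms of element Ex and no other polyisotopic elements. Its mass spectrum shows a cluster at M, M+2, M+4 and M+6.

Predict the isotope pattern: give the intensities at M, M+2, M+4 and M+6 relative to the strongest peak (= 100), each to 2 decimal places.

28.86 : 93.05 : 100.00 : 35.82

Each Ex atom is independently Ex-132 (p = 0.482) or Ex-134 (q = 0.518); the cluster is the binomial expansion (p + q)^3.
P(M) = 0.482^3 = 0.111980
P(M+2) = 3 × 0.482^2 × 0.518^1 = 0.361031
P(M+4) = 3 × 0.482^1 × 0.518^2 = 0.387997
P(M+6) = 0.518^3 = 0.138992
The M+4 peak is largest (0.387997); scaling to 100 gives 28.86 : 93.05 : 100.00 : 35.82.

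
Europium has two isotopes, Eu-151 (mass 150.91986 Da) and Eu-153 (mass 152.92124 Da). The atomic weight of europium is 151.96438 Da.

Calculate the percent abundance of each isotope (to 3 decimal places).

Eu-151: 47.810%, Eu-153: 52.190%

With x = fraction of Eu-151 (so Eu-153 is 1 − x):
150.91986·x + 152.92124·(1 − x) = 151.96438
(150.91986 − 152.92124)·x = 151.96438 − 152.92124
x = -0.95686 / -2.00138 = 0.47810 → 47.810% Eu-151, 52.190% Eu-153.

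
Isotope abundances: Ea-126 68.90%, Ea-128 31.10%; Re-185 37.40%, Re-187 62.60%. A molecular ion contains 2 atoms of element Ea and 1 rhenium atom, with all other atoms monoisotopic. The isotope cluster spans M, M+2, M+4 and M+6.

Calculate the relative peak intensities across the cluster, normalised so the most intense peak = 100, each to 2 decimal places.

Element Ea pattern (n=2): 0.474721 : 0.428558 : 0.096721
Rhenium pattern (n=1): 0.3740 : 0.6260
Convolve the two distributions (both contribute in 2-u steps):
  M: 0.474721×0.3740 = 0.177546
  M+2: 0.474721×0.6260 + 0.428558×0.3740 = 0.457456
  M+4: 0.428558×0.6260 + 0.096721×0.3740 = 0.304451
  M+6: 0.096721×0.6260 = 0.060547
Scale to base peak (0.457456) = 100: 38.81 : 100.00 : 66.55 : 13.24

38.81 : 100.00 : 66.55 : 13.24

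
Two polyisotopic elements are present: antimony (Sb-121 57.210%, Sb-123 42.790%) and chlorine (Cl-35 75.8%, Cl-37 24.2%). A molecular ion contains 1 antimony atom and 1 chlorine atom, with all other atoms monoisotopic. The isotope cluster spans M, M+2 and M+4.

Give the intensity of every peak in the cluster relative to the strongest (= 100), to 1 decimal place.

Antimony pattern (n=1): 0.5721 : 0.4279
Chlorine pattern (n=1): 0.7580 : 0.2420
Convolve the two distributions (both contribute in 2-u steps):
  M: 0.5721×0.7580 = 0.433652
  M+2: 0.5721×0.2420 + 0.4279×0.7580 = 0.462796
  M+4: 0.4279×0.2420 = 0.103552
Scale to base peak (0.462796) = 100: 93.7 : 100.0 : 22.4

93.7 : 100.0 : 22.4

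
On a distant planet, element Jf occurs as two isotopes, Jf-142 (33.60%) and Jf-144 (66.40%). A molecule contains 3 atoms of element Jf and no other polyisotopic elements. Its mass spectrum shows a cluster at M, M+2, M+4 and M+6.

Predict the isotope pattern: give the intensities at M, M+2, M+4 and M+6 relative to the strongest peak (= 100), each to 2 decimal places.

8.54 : 50.60 : 100.00 : 65.87

Each Jf atom is independently Jf-142 (p = 0.3360) or Jf-144 (q = 0.6640); the cluster is the binomial expansion (p + q)^3.
P(M) = 0.3360^3 = 0.037933
P(M+2) = 3 × 0.3360^2 × 0.6640^1 = 0.224889
P(M+4) = 3 × 0.3360^1 × 0.6640^2 = 0.444423
P(M+6) = 0.6640^3 = 0.292755
The M+4 peak is largest (0.444423); scaling to 100 gives 8.54 : 50.60 : 100.00 : 65.87.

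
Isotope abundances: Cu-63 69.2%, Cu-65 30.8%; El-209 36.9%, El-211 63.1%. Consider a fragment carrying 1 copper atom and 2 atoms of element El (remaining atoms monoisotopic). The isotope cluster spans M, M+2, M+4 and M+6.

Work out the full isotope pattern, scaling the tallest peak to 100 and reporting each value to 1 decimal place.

22.5 : 86.9 : 100.0 : 29.3

Copper pattern (n=1): 0.6920 : 0.3080
Element El pattern (n=2): 0.136161 : 0.465678 : 0.398161
Convolve the two distributions (both contribute in 2-u steps):
  M: 0.6920×0.136161 = 0.094223
  M+2: 0.6920×0.465678 + 0.3080×0.136161 = 0.364187
  M+4: 0.6920×0.398161 + 0.3080×0.465678 = 0.418956
  M+6: 0.3080×0.398161 = 0.122634
Scale to base peak (0.418956) = 100: 22.5 : 86.9 : 100.0 : 29.3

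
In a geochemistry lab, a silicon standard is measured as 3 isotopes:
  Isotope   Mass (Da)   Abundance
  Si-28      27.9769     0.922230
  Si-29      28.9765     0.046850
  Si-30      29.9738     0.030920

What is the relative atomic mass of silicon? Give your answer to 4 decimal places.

Average mass = Σ (abundance × isotope mass) = 0.922230 × 27.9769 + 0.046850 × 28.9765 + 0.030920 × 29.9738
= 25.80114 + 1.35755 + 0.92679 = 28.08548 Da

28.0855 Da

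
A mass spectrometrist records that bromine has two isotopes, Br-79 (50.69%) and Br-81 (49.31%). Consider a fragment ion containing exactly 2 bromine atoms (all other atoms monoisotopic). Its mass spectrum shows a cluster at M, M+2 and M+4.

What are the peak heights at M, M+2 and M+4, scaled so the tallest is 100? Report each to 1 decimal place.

51.4 : 100.0 : 48.6

Each Br atom is independently Br-79 (p = 0.5069) or Br-81 (q = 0.4931); the cluster is the binomial expansion (p + q)^2.
P(M) = 0.5069^2 = 0.256948
P(M+2) = 2 × 0.5069^1 × 0.4931^1 = 0.499905
P(M+4) = 0.4931^2 = 0.243148
The M+2 peak is largest (0.499905); scaling to 100 gives 51.4 : 100.0 : 48.6.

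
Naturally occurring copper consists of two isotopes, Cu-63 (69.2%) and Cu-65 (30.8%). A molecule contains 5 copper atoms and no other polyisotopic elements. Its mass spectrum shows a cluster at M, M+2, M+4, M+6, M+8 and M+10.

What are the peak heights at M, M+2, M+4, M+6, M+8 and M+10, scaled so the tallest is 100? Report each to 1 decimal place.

44.9 : 100.0 : 89.0 : 39.6 : 8.8 : 0.8

The 5 Cu atoms are independent, so intensities follow the terms of (0.692 + 0.308)^5.
P(M) = 0.692^5 = 0.158683
P(M+2) = 5 × 0.692^4 × 0.308^1 = 0.353139
P(M+4) = 10 × 0.692^3 × 0.308^2 = 0.314355
P(M+6) = 10 × 0.692^2 × 0.308^3 = 0.139915
P(M+8) = 5 × 0.692^1 × 0.308^4 = 0.031137
P(M+10) = 0.308^5 = 0.002772
The M+2 peak is largest (0.353139); scaling to 100 gives 44.9 : 100.0 : 89.0 : 39.6 : 8.8 : 0.8.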